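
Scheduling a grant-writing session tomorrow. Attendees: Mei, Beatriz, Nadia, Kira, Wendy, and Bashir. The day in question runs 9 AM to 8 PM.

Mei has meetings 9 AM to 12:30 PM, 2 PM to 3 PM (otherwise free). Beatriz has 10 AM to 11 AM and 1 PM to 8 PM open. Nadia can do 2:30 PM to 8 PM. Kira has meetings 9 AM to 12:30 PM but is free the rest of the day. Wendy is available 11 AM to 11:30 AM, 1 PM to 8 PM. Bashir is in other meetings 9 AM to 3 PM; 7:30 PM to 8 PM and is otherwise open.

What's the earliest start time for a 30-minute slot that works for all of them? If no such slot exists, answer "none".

15:00

Mei free: 12:30-14:00, 15:00-20:00 (invert busy blocks within the working day).
Beatriz free: 10:00-11:00, 13:00-20:00.
Nadia free: 14:30-20:00.
Kira free: 12:30-20:00 (invert busy blocks within the working day).
Wendy free: 11:00-11:30, 13:00-20:00.
Bashir free: 15:00-19:30 (invert busy blocks within the working day).
Mei ∩ Beatriz: 13:00-14:00, 15:00-20:00.
Mei ∩ Beatriz ∩ Nadia: 15:00-20:00.
Mei ∩ Beatriz ∩ Nadia ∩ Kira: 15:00-20:00.
Mei ∩ Beatriz ∩ Nadia ∩ Kira ∩ Wendy: 15:00-20:00.
Mei ∩ Beatriz ∩ Nadia ∩ Kira ∩ Wendy ∩ Bashir: 15:00-19:30.
The first common window of at least 30 minutes is 15:00-19:30, so the earliest start is 15:00.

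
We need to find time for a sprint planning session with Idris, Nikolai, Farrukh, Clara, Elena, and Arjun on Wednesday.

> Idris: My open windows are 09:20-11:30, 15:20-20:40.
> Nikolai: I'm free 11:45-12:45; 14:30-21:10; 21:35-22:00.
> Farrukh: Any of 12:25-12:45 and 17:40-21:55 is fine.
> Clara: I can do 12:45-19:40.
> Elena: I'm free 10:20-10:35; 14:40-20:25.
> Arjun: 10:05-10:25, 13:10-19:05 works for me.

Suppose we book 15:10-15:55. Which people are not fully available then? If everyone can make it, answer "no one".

Farrukh, Idris

Idris: not fully free for 15:10-15:55. Nikolai: free for 15:10-15:55. Farrukh: not fully free for 15:10-15:55. Clara: free for 15:10-15:55. Elena: free for 15:10-15:55. Arjun: free for 15:10-15:55.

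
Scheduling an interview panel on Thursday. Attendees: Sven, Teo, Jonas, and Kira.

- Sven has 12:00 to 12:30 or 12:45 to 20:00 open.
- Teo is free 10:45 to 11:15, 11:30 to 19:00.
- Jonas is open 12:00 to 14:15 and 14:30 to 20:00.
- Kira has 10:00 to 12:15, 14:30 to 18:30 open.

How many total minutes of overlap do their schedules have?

255

Sven ∩ Teo: 12:00-12:30, 12:45-19:00.
Sven ∩ Teo ∩ Jonas: 12:00-12:30, 12:45-14:15, 14:30-19:00.
Sven ∩ Teo ∩ Jonas ∩ Kira: 12:00-12:15, 14:30-18:30.
Those are the intersection windows.
Summing the common windows: 15 + 240 = 255 minutes.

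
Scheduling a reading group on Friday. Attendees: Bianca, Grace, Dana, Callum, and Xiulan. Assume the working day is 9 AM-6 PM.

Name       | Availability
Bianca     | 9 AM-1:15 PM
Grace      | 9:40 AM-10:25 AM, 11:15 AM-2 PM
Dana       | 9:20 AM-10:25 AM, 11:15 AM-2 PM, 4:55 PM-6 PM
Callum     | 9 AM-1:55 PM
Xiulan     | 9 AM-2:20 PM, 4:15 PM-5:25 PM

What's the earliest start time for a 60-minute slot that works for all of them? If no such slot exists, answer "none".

11:15

Bianca ∩ Grace: 09:40-10:25, 11:15-13:15.
Bianca ∩ Grace ∩ Dana: 09:40-10:25, 11:15-13:15.
Bianca ∩ Grace ∩ Dana ∩ Callum: 09:40-10:25, 11:15-13:15.
Bianca ∩ Grace ∩ Dana ∩ Callum ∩ Xiulan: 09:40-10:25, 11:15-13:15.
The first common window of at least 60 minutes is 11:15-13:15, so the earliest start is 11:15.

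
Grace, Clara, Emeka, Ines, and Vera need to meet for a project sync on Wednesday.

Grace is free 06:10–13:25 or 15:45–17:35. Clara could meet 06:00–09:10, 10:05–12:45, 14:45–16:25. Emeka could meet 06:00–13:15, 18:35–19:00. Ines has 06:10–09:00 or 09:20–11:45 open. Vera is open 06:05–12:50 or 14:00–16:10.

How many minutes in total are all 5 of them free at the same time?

270

Grace ∩ Clara: 06:10-09:10, 10:05-12:45, 15:45-16:25.
Grace ∩ Clara ∩ Emeka: 06:10-09:10, 10:05-12:45.
Grace ∩ Clara ∩ Emeka ∩ Ines: 06:10-09:00, 10:05-11:45.
Grace ∩ Clara ∩ Emeka ∩ Ines ∩ Vera: 06:10-09:00, 10:05-11:45.
Summing the common windows: 170 + 100 = 270 minutes.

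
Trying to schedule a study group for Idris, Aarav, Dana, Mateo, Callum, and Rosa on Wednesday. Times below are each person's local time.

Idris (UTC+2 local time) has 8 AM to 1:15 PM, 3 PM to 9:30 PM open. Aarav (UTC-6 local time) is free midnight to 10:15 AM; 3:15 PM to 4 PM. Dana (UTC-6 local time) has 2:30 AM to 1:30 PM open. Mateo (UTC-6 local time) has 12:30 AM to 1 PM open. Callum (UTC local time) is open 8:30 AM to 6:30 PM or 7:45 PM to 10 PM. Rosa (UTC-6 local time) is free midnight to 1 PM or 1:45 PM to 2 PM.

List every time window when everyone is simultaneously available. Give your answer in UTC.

08:30-11:15, 13:00-16:15

Idris in UTC: 06:00-11:15, 13:00-19:30 (subtract 2h to convert from UTC+2).
Aarav in UTC: 06:00-16:15, 21:15-22:00 (add 6h to convert from UTC-6).
Dana in UTC: 08:30-19:30 (add 6h to convert from UTC-6).
Mateo in UTC: 06:30-19:00 (add 6h to convert from UTC-6).
Callum in UTC: 08:30-18:30, 19:45-22:00.
Rosa in UTC: 06:00-19:00, 19:45-20:00 (add 6h to convert from UTC-6).
Idris ∩ Aarav: 06:00-11:15, 13:00-16:15.
Idris ∩ Aarav ∩ Dana: 08:30-11:15, 13:00-16:15.
Idris ∩ Aarav ∩ Dana ∩ Mateo: 08:30-11:15, 13:00-16:15.
Idris ∩ Aarav ∩ Dana ∩ Mateo ∩ Callum: 08:30-11:15, 13:00-16:15.
Idris ∩ Aarav ∩ Dana ∩ Mateo ∩ Callum ∩ Rosa: 08:30-11:15, 13:00-16:15.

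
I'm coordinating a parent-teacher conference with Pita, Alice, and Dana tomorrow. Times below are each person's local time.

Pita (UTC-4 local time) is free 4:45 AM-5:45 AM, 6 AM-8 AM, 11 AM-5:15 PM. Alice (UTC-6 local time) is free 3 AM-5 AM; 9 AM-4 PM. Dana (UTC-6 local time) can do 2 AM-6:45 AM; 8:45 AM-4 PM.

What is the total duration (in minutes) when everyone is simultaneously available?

480

Pita in UTC: 08:45-09:45, 10:00-12:00, 15:00-21:15 (add 4h to convert from UTC-4).
Alice in UTC: 09:00-11:00, 15:00-22:00 (add 6h to convert from UTC-6).
Dana in UTC: 08:00-12:45, 14:45-22:00 (add 6h to convert from UTC-6).
Pita ∩ Alice: 09:00-09:45, 10:00-11:00, 15:00-21:15.
Pita ∩ Alice ∩ Dana: 09:00-09:45, 10:00-11:00, 15:00-21:15.
Those are the intersection windows.
Summing the common windows: 45 + 60 + 375 = 480 minutes.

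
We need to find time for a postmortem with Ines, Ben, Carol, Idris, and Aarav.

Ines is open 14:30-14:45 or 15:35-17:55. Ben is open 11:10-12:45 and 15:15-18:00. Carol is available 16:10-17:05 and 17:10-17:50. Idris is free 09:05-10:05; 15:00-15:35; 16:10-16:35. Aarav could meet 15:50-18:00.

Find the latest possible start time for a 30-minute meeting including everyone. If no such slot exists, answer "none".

Ines ∩ Ben: 15:35-17:55.
Ines ∩ Ben ∩ Carol: 16:10-17:05, 17:10-17:50.
Ines ∩ Ben ∩ Carol ∩ Idris: 16:10-16:35.
Ines ∩ Ben ∩ Carol ∩ Idris ∩ Aarav: 16:10-16:35.
No common window is at least 30 minutes long.

none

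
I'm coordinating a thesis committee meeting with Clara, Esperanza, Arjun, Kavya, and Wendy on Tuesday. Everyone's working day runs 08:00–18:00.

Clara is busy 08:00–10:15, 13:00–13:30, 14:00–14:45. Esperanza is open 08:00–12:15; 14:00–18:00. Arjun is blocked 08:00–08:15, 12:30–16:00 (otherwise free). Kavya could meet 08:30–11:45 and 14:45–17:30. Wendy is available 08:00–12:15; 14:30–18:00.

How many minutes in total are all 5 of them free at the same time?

Clara free: 10:15-13:00, 13:30-14:00, 14:45-18:00 (invert busy blocks within the working day).
Esperanza free: 08:00-12:15, 14:00-18:00.
Arjun free: 08:15-12:30, 16:00-18:00 (invert busy blocks within the working day).
Kavya free: 08:30-11:45, 14:45-17:30.
Wendy free: 08:00-12:15, 14:30-18:00.
Clara ∩ Esperanza: 10:15-12:15, 14:45-18:00.
Clara ∩ Esperanza ∩ Arjun: 10:15-12:15, 16:00-18:00.
Clara ∩ Esperanza ∩ Arjun ∩ Kavya: 10:15-11:45, 16:00-17:30.
Clara ∩ Esperanza ∩ Arjun ∩ Kavya ∩ Wendy: 10:15-11:45, 16:00-17:30.
Those are the intersection windows.
Summing the common windows: 90 + 90 = 180 minutes.

180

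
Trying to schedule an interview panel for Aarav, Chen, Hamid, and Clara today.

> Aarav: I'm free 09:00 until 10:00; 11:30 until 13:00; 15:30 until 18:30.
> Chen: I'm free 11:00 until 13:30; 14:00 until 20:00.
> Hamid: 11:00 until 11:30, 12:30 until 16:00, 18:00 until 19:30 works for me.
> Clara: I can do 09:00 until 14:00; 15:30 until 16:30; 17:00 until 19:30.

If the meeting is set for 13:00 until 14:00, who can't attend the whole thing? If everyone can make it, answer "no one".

Aarav: not fully free for 13:00-14:00. Chen: not fully free for 13:00-14:00. Hamid: free for 13:00-14:00. Clara: free for 13:00-14:00.

Aarav, Chen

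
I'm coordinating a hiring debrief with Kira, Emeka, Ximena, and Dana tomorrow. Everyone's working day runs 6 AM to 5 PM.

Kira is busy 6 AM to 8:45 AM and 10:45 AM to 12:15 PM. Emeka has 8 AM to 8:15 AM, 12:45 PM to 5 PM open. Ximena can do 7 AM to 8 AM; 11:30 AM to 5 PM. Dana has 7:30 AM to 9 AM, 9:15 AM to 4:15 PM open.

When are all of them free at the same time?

12:45-16:15

Kira free: 08:45-10:45, 12:15-17:00 (invert busy blocks within the working day).
Emeka free: 08:00-08:15, 12:45-17:00.
Ximena free: 07:00-08:00, 11:30-17:00.
Dana free: 07:30-09:00, 09:15-16:15.
Kira ∩ Emeka: 12:45-17:00.
Kira ∩ Emeka ∩ Ximena: 12:45-17:00.
Kira ∩ Emeka ∩ Ximena ∩ Dana: 12:45-16:15.
Those are the intersection windows.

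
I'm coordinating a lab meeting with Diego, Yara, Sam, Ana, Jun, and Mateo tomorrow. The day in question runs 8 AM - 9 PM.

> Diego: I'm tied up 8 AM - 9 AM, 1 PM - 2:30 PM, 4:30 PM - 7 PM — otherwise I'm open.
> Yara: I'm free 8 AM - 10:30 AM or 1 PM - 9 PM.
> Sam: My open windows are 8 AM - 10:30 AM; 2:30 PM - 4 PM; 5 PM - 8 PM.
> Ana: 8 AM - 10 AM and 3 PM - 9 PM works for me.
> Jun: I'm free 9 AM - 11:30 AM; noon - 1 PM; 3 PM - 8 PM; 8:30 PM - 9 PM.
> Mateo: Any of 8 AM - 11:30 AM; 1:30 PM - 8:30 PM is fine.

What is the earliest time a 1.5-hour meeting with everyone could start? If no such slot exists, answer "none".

none

Diego free: 09:00-13:00, 14:30-16:30, 19:00-21:00 (invert busy blocks within the working day).
Yara free: 08:00-10:30, 13:00-21:00.
Sam free: 08:00-10:30, 14:30-16:00, 17:00-20:00.
Ana free: 08:00-10:00, 15:00-21:00.
Jun free: 09:00-11:30, 12:00-13:00, 15:00-20:00, 20:30-21:00.
Mateo free: 08:00-11:30, 13:30-20:30.
Diego ∩ Yara: 09:00-10:30, 14:30-16:30, 19:00-21:00.
Diego ∩ Yara ∩ Sam: 09:00-10:30, 14:30-16:00, 19:00-20:00.
Diego ∩ Yara ∩ Sam ∩ Ana: 09:00-10:00, 15:00-16:00, 19:00-20:00.
Diego ∩ Yara ∩ Sam ∩ Ana ∩ Jun: 09:00-10:00, 15:00-16:00, 19:00-20:00.
Diego ∩ Yara ∩ Sam ∩ Ana ∩ Jun ∩ Mateo: 09:00-10:00, 15:00-16:00, 19:00-20:00.
No common window is at least 90 minutes long.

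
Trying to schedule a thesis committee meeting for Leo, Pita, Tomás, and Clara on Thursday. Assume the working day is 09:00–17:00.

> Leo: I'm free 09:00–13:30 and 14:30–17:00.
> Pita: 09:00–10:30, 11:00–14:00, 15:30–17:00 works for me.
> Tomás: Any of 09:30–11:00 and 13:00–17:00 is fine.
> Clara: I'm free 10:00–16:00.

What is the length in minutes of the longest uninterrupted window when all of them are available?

30

Leo ∩ Pita: 09:00-10:30, 11:00-13:30, 15:30-17:00.
Leo ∩ Pita ∩ Tomás: 09:30-10:30, 13:00-13:30, 15:30-17:00.
Leo ∩ Pita ∩ Tomás ∩ Clara: 10:00-10:30, 13:00-13:30, 15:30-16:00.
The longest is 10:00-10:30 at 30 minutes.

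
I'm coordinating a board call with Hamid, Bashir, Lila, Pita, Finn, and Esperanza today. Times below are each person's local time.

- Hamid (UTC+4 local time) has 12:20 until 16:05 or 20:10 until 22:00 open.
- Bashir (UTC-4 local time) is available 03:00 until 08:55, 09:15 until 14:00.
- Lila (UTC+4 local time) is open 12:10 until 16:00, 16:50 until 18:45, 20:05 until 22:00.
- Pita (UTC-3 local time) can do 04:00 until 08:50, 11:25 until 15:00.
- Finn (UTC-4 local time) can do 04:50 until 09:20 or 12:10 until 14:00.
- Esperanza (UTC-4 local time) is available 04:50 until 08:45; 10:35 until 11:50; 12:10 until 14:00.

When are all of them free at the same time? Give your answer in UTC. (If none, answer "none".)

08:50-11:50, 16:10-18:00

Hamid in UTC: 08:20-12:05, 16:10-18:00 (subtract 4h to convert from UTC+4).
Bashir in UTC: 07:00-12:55, 13:15-18:00 (add 4h to convert from UTC-4).
Lila in UTC: 08:10-12:00, 12:50-14:45, 16:05-18:00 (subtract 4h to convert from UTC+4).
Pita in UTC: 07:00-11:50, 14:25-18:00 (add 3h to convert from UTC-3).
Finn in UTC: 08:50-13:20, 16:10-18:00 (add 4h to convert from UTC-4).
Esperanza in UTC: 08:50-12:45, 14:35-15:50, 16:10-18:00 (add 4h to convert from UTC-4).
Hamid ∩ Bashir: 08:20-12:05, 16:10-18:00.
Hamid ∩ Bashir ∩ Lila: 08:20-12:00, 16:10-18:00.
Hamid ∩ Bashir ∩ Lila ∩ Pita: 08:20-11:50, 16:10-18:00.
Hamid ∩ Bashir ∩ Lila ∩ Pita ∩ Finn: 08:50-11:50, 16:10-18:00.
Hamid ∩ Bashir ∩ Lila ∩ Pita ∩ Finn ∩ Esperanza: 08:50-11:50, 16:10-18:00.
So the common availability across everyone is 08:50-11:50, 16:10-18:00.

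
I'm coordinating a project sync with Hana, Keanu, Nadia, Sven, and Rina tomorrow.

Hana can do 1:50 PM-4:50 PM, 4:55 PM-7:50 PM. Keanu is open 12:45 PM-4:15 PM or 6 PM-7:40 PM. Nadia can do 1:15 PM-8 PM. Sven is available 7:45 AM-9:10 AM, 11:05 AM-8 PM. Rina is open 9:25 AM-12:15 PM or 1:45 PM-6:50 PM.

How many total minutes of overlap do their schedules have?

Hana ∩ Keanu: 13:50-16:15, 18:00-19:40.
Hana ∩ Keanu ∩ Nadia: 13:50-16:15, 18:00-19:40.
Hana ∩ Keanu ∩ Nadia ∩ Sven: 13:50-16:15, 18:00-19:40.
Hana ∩ Keanu ∩ Nadia ∩ Sven ∩ Rina: 13:50-16:15, 18:00-18:50.
Summing the common windows: 145 + 50 = 195 minutes.

195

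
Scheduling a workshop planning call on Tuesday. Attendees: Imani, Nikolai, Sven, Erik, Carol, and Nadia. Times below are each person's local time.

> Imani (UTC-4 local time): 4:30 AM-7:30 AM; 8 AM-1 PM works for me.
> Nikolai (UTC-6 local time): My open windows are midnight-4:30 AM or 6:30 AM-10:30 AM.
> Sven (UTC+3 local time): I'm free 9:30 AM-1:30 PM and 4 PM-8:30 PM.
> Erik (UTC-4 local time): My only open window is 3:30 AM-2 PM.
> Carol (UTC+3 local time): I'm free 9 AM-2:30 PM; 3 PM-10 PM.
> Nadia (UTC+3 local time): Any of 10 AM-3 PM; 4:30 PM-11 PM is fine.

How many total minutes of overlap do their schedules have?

Imani in UTC: 08:30-11:30, 12:00-17:00 (add 4h to convert from UTC-4).
Nikolai in UTC: 06:00-10:30, 12:30-16:30 (add 6h to convert from UTC-6).
Sven in UTC: 06:30-10:30, 13:00-17:30 (subtract 3h to convert from UTC+3).
Erik in UTC: 07:30-18:00 (add 4h to convert from UTC-4).
Carol in UTC: 06:00-11:30, 12:00-19:00 (subtract 3h to convert from UTC+3).
Nadia in UTC: 07:00-12:00, 13:30-20:00 (subtract 3h to convert from UTC+3).
Imani ∩ Nikolai: 08:30-10:30, 12:30-16:30.
Imani ∩ Nikolai ∩ Sven: 08:30-10:30, 13:00-16:30.
Imani ∩ Nikolai ∩ Sven ∩ Erik: 08:30-10:30, 13:00-16:30.
Imani ∩ Nikolai ∩ Sven ∩ Erik ∩ Carol: 08:30-10:30, 13:00-16:30.
Imani ∩ Nikolai ∩ Sven ∩ Erik ∩ Carol ∩ Nadia: 08:30-10:30, 13:30-16:30.
Summing the common windows: 120 + 180 = 300 minutes.

300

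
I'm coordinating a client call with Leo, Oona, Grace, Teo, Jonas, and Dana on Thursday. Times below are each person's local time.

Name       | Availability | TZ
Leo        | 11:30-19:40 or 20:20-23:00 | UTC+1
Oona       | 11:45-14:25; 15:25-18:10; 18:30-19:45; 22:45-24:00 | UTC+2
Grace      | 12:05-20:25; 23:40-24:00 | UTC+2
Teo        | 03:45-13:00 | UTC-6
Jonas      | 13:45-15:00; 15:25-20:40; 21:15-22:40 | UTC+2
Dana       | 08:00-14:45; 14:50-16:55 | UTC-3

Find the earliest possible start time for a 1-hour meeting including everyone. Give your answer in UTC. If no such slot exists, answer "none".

Leo in UTC: 10:30-18:40, 19:20-22:00 (subtract 1h to convert from UTC+1).
Oona in UTC: 09:45-12:25, 13:25-16:10, 16:30-17:45, 20:45-22:00 (subtract 2h to convert from UTC+2).
Grace in UTC: 10:05-18:25, 21:40-22:00 (subtract 2h to convert from UTC+2).
Teo in UTC: 09:45-19:00 (add 6h to convert from UTC-6).
Jonas in UTC: 11:45-13:00, 13:25-18:40, 19:15-20:40 (subtract 2h to convert from UTC+2).
Dana in UTC: 11:00-17:45, 17:50-19:55 (add 3h to convert from UTC-3).
Leo ∩ Oona: 10:30-12:25, 13:25-16:10, 16:30-17:45, 20:45-22:00.
Leo ∩ Oona ∩ Grace: 10:30-12:25, 13:25-16:10, 16:30-17:45, 21:40-22:00.
Leo ∩ Oona ∩ Grace ∩ Teo: 10:30-12:25, 13:25-16:10, 16:30-17:45.
Leo ∩ Oona ∩ Grace ∩ Teo ∩ Jonas: 11:45-12:25, 13:25-16:10, 16:30-17:45.
Leo ∩ Oona ∩ Grace ∩ Teo ∩ Jonas ∩ Dana: 11:45-12:25, 13:25-16:10, 16:30-17:45.
The first common window of at least 60 minutes is 13:25-16:10, so the earliest start is 13:25.

13:25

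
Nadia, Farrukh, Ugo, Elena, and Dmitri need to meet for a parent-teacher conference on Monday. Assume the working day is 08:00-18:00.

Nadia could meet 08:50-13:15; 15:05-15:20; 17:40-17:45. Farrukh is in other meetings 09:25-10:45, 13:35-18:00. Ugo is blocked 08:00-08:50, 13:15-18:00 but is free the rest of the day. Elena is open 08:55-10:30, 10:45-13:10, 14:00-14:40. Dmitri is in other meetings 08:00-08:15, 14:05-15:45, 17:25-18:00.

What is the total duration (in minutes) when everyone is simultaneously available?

175

Nadia free: 08:50-13:15, 15:05-15:20, 17:40-17:45.
Farrukh free: 08:00-09:25, 10:45-13:35 (invert busy blocks within the working day).
Ugo free: 08:50-13:15 (invert busy blocks within the working day).
Elena free: 08:55-10:30, 10:45-13:10, 14:00-14:40.
Dmitri free: 08:15-14:05, 15:45-17:25 (invert busy blocks within the working day).
Nadia ∩ Farrukh: 08:50-09:25, 10:45-13:15.
Nadia ∩ Farrukh ∩ Ugo: 08:50-09:25, 10:45-13:15.
Nadia ∩ Farrukh ∩ Ugo ∩ Elena: 08:55-09:25, 10:45-13:10.
Nadia ∩ Farrukh ∩ Ugo ∩ Elena ∩ Dmitri: 08:55-09:25, 10:45-13:10.
Summing the common windows: 30 + 145 = 175 minutes.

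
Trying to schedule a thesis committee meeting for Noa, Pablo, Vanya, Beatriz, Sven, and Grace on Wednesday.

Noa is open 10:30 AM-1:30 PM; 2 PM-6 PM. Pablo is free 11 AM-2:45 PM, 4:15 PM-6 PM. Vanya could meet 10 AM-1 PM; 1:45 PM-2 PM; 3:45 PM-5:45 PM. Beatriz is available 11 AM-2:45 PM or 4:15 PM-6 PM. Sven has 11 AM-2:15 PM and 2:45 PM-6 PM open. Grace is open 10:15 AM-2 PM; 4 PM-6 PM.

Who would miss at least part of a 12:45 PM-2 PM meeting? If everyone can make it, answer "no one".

Noa, Vanya

Noa: not fully free for 12:45-14:00. Pablo: free for 12:45-14:00. Vanya: not fully free for 12:45-14:00. Beatriz: free for 12:45-14:00. Sven: free for 12:45-14:00. Grace: free for 12:45-14:00.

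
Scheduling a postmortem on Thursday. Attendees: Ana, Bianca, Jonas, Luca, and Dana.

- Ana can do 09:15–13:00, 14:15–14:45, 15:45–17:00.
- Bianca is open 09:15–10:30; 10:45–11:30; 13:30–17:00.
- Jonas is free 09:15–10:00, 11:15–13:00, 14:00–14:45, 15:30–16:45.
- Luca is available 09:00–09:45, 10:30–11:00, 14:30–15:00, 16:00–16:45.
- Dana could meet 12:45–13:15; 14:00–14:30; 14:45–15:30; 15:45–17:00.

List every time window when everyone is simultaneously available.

16:00-16:45

Ana ∩ Bianca: 09:15-10:30, 10:45-11:30, 14:15-14:45, 15:45-17:00.
Ana ∩ Bianca ∩ Jonas: 09:15-10:00, 11:15-11:30, 14:15-14:45, 15:45-16:45.
Ana ∩ Bianca ∩ Jonas ∩ Luca: 09:15-09:45, 14:30-14:45, 16:00-16:45.
Ana ∩ Bianca ∩ Jonas ∩ Luca ∩ Dana: 16:00-16:45.
Those are the intersection windows.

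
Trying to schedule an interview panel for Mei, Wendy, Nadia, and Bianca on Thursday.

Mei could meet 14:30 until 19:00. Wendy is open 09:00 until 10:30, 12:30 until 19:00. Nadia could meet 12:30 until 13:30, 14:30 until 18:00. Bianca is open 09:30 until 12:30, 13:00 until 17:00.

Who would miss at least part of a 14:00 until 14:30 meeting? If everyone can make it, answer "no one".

Mei, Nadia

Mei: not fully free for 14:00-14:30. Wendy: free for 14:00-14:30. Nadia: not fully free for 14:00-14:30. Bianca: free for 14:00-14:30.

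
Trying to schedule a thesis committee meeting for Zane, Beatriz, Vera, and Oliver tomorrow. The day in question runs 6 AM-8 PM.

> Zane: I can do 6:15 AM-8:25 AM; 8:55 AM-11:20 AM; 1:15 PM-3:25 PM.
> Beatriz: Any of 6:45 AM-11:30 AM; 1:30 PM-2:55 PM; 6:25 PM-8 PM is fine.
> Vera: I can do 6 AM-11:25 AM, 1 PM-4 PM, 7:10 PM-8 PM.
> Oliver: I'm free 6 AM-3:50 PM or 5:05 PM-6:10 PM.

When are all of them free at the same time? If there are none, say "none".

06:45-08:25, 08:55-11:20, 13:30-14:55

Zane ∩ Beatriz: 06:45-08:25, 08:55-11:20, 13:30-14:55.
Zane ∩ Beatriz ∩ Vera: 06:45-08:25, 08:55-11:20, 13:30-14:55.
Zane ∩ Beatriz ∩ Vera ∩ Oliver: 06:45-08:25, 08:55-11:20, 13:30-14:55.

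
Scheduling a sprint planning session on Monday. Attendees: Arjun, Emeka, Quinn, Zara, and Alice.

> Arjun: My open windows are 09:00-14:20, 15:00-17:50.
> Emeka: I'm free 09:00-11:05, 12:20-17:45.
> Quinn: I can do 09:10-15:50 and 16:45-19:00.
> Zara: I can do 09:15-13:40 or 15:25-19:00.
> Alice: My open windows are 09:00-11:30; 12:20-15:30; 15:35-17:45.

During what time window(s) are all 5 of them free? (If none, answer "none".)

Arjun ∩ Emeka: 09:00-11:05, 12:20-14:20, 15:00-17:45.
Arjun ∩ Emeka ∩ Quinn: 09:10-11:05, 12:20-14:20, 15:00-15:50, 16:45-17:45.
Arjun ∩ Emeka ∩ Quinn ∩ Zara: 09:15-11:05, 12:20-13:40, 15:25-15:50, 16:45-17:45.
Arjun ∩ Emeka ∩ Quinn ∩ Zara ∩ Alice: 09:15-11:05, 12:20-13:40, 15:25-15:30, 15:35-15:50, 16:45-17:45.

09:15-11:05, 12:20-13:40, 15:25-15:30, 15:35-15:50, 16:45-17:45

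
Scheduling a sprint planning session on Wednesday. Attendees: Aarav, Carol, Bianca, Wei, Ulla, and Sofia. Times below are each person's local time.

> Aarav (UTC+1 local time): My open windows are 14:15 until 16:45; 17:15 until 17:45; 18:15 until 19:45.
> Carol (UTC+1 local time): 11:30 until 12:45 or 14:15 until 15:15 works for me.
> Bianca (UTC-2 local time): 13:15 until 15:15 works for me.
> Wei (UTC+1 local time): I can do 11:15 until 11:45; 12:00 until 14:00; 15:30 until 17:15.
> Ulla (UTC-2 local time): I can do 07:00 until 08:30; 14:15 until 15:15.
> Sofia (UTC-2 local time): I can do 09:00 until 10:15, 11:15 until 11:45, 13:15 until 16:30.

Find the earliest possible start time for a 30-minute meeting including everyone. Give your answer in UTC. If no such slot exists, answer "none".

Aarav in UTC: 13:15-15:45, 16:15-16:45, 17:15-18:45 (subtract 1h to convert from UTC+1).
Carol in UTC: 10:30-11:45, 13:15-14:15 (subtract 1h to convert from UTC+1).
Bianca in UTC: 15:15-17:15 (add 2h to convert from UTC-2).
Wei in UTC: 10:15-10:45, 11:00-13:00, 14:30-16:15 (subtract 1h to convert from UTC+1).
Ulla in UTC: 09:00-10:30, 16:15-17:15 (add 2h to convert from UTC-2).
Sofia in UTC: 11:00-12:15, 13:15-13:45, 15:15-18:30 (add 2h to convert from UTC-2).
Aarav ∩ Carol: 13:15-14:15.
Aarav ∩ Carol ∩ Bianca: ∅.
Aarav ∩ Carol ∩ Bianca ∩ Wei: ∅.
Aarav ∩ Carol ∩ Bianca ∩ Wei ∩ Ulla: ∅.
Aarav ∩ Carol ∩ Bianca ∩ Wei ∩ Ulla ∩ Sofia: ∅.
There is no time when everyone is free.
No common window is at least 30 minutes long.

none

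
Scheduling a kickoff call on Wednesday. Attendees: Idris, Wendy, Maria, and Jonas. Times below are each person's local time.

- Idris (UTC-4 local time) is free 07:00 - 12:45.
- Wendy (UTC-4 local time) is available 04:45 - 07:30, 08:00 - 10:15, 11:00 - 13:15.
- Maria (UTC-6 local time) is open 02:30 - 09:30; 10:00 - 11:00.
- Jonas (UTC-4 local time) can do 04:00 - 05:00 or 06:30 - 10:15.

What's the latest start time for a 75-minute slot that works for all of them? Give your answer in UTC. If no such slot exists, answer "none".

13:00

Idris in UTC: 11:00-16:45 (add 4h to convert from UTC-4).
Wendy in UTC: 08:45-11:30, 12:00-14:15, 15:00-17:15 (add 4h to convert from UTC-4).
Maria in UTC: 08:30-15:30, 16:00-17:00 (add 6h to convert from UTC-6).
Jonas in UTC: 08:00-09:00, 10:30-14:15 (add 4h to convert from UTC-4).
Idris ∩ Wendy: 11:00-11:30, 12:00-14:15, 15:00-16:45.
Idris ∩ Wendy ∩ Maria: 11:00-11:30, 12:00-14:15, 15:00-15:30, 16:00-16:45.
Idris ∩ Wendy ∩ Maria ∩ Jonas: 11:00-11:30, 12:00-14:15.
Those are the intersection windows.
The last common window of at least 75 minutes is 12:00-14:15; a 75-minute meeting can start as late as 13:00 and still end by 14:15.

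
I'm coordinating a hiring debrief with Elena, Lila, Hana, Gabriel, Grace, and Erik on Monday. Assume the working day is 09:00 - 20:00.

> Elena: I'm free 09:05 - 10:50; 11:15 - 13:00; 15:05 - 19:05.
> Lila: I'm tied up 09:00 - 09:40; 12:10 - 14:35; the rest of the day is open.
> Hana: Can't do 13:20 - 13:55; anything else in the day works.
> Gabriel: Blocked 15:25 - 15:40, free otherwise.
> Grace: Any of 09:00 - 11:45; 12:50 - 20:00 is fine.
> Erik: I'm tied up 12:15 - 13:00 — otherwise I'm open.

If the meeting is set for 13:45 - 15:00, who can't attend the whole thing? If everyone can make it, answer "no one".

Elena, Hana, Lila

Elena free: 09:05-10:50, 11:15-13:00, 15:05-19:05.
Lila free: 09:40-12:10, 14:35-20:00 (invert busy blocks within the working day).
Hana free: 09:00-13:20, 13:55-20:00 (invert busy blocks within the working day).
Gabriel free: 09:00-15:25, 15:40-20:00 (invert busy blocks within the working day).
Grace free: 09:00-11:45, 12:50-20:00.
Erik free: 09:00-12:15, 13:00-20:00 (invert busy blocks within the working day).
Elena: not fully free for 13:45-15:00. Lila: not fully free for 13:45-15:00. Hana: not fully free for 13:45-15:00. Gabriel: free for 13:45-15:00. Grace: free for 13:45-15:00. Erik: free for 13:45-15:00.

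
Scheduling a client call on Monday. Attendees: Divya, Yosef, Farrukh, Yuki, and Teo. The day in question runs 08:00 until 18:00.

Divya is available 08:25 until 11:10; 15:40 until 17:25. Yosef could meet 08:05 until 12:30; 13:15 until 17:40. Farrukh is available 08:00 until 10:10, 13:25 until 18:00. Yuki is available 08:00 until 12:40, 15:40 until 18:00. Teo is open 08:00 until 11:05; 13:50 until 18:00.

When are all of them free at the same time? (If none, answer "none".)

Divya ∩ Yosef: 08:25-11:10, 15:40-17:25.
Divya ∩ Yosef ∩ Farrukh: 08:25-10:10, 15:40-17:25.
Divya ∩ Yosef ∩ Farrukh ∩ Yuki: 08:25-10:10, 15:40-17:25.
Divya ∩ Yosef ∩ Farrukh ∩ Yuki ∩ Teo: 08:25-10:10, 15:40-17:25.
So the common availability across everyone is 08:25-10:10, 15:40-17:25.

08:25-10:10, 15:40-17:25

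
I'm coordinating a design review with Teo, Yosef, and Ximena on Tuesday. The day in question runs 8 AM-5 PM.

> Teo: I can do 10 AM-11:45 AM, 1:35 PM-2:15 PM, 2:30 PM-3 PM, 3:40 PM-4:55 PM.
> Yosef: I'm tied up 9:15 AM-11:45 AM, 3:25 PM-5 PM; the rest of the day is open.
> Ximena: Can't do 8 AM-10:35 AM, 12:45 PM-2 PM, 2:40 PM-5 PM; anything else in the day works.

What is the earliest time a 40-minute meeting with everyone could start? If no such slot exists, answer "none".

none

Teo free: 10:00-11:45, 13:35-14:15, 14:30-15:00, 15:40-16:55.
Yosef free: 08:00-09:15, 11:45-15:25 (invert busy blocks within the working day).
Ximena free: 10:35-12:45, 14:00-14:40 (invert busy blocks within the working day).
Teo ∩ Yosef: 13:35-14:15, 14:30-15:00.
Teo ∩ Yosef ∩ Ximena: 14:00-14:15, 14:30-14:40.
Those are the intersection windows.
No common window is at least 40 minutes long.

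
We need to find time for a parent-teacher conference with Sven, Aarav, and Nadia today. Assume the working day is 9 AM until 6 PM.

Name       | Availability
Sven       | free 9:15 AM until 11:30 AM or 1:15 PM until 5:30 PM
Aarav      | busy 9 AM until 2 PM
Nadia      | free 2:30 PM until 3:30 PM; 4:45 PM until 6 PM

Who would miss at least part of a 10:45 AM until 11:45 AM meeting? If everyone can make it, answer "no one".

Aarav, Nadia, Sven

Sven free: 09:15-11:30, 13:15-17:30.
Aarav free: 14:00-18:00 (invert busy blocks within the working day).
Nadia free: 14:30-15:30, 16:45-18:00.
Sven: not fully free for 10:45-11:45. Aarav: not fully free for 10:45-11:45. Nadia: not fully free for 10:45-11:45.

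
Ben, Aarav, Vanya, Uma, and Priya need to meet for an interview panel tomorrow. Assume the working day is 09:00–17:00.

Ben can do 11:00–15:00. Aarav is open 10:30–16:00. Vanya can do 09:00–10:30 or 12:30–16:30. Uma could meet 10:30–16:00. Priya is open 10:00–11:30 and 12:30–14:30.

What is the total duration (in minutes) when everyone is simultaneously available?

Ben ∩ Aarav: 11:00-15:00.
Ben ∩ Aarav ∩ Vanya: 12:30-15:00.
Ben ∩ Aarav ∩ Vanya ∩ Uma: 12:30-15:00.
Ben ∩ Aarav ∩ Vanya ∩ Uma ∩ Priya: 12:30-14:30.
That's a single block of 120 minutes.

120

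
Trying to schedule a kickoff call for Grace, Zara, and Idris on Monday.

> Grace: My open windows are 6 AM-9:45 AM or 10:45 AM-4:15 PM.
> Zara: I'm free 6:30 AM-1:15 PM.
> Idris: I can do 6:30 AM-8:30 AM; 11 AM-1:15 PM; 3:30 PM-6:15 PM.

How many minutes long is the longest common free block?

Grace ∩ Zara: 06:30-09:45, 10:45-13:15.
Grace ∩ Zara ∩ Idris: 06:30-08:30, 11:00-13:15.
Those are the intersection windows.
The longest is 11:00-13:15 at 135 minutes.

135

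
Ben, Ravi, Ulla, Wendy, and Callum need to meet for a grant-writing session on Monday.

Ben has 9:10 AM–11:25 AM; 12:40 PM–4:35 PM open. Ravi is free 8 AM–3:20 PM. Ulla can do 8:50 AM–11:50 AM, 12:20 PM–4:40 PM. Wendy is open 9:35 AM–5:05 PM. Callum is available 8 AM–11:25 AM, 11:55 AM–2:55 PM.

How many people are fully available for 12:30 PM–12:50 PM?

Ravi, Ulla, Wendy, and Callum can make the full 12:30-12:50 slot — that's 4.

4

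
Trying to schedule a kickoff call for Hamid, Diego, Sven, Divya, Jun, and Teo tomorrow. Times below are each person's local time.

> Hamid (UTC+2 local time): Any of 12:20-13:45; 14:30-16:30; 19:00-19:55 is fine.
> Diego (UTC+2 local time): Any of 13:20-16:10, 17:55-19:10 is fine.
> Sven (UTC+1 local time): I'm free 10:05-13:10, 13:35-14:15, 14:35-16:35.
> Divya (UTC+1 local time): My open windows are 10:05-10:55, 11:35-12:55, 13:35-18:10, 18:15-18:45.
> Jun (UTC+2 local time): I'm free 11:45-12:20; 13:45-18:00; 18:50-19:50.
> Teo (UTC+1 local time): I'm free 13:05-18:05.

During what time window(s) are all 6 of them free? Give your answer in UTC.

12:35-13:15, 13:35-14:10

Hamid in UTC: 10:20-11:45, 12:30-14:30, 17:00-17:55 (subtract 2h to convert from UTC+2).
Diego in UTC: 11:20-14:10, 15:55-17:10 (subtract 2h to convert from UTC+2).
Sven in UTC: 09:05-12:10, 12:35-13:15, 13:35-15:35 (subtract 1h to convert from UTC+1).
Divya in UTC: 09:05-09:55, 10:35-11:55, 12:35-17:10, 17:15-17:45 (subtract 1h to convert from UTC+1).
Jun in UTC: 09:45-10:20, 11:45-16:00, 16:50-17:50 (subtract 2h to convert from UTC+2).
Teo in UTC: 12:05-17:05 (subtract 1h to convert from UTC+1).
Hamid ∩ Diego: 11:20-11:45, 12:30-14:10, 17:00-17:10.
Hamid ∩ Diego ∩ Sven: 11:20-11:45, 12:35-13:15, 13:35-14:10.
Hamid ∩ Diego ∩ Sven ∩ Divya: 11:20-11:45, 12:35-13:15, 13:35-14:10.
Hamid ∩ Diego ∩ Sven ∩ Divya ∩ Jun: 12:35-13:15, 13:35-14:10.
Hamid ∩ Diego ∩ Sven ∩ Divya ∩ Jun ∩ Teo: 12:35-13:15, 13:35-14:10.
Those are the intersection windows.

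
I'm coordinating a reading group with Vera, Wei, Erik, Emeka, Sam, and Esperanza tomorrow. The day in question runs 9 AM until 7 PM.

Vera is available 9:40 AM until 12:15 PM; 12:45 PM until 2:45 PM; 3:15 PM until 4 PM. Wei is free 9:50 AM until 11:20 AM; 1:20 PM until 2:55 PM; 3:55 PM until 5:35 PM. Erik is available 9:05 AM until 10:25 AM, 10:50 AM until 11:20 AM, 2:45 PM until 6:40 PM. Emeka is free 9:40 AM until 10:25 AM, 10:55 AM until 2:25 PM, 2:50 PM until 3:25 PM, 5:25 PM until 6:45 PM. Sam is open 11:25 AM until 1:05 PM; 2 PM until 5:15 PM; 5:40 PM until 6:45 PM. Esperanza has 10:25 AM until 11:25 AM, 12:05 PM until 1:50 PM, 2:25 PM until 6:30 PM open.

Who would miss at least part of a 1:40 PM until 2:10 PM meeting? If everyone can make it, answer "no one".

Erik, Esperanza, Sam

Vera: free for 13:40-14:10. Wei: free for 13:40-14:10. Erik: not fully free for 13:40-14:10. Emeka: free for 13:40-14:10. Sam: not fully free for 13:40-14:10. Esperanza: not fully free for 13:40-14:10.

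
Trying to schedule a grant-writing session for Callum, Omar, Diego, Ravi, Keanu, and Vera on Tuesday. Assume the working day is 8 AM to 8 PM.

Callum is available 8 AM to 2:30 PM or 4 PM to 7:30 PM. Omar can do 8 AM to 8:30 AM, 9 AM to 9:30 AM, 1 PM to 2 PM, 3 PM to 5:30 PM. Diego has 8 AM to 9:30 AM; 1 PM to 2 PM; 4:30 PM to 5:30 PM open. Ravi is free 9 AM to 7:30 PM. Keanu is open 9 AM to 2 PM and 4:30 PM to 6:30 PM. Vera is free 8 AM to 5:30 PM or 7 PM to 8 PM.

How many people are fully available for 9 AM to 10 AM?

4

Callum, Ravi, Keanu, and Vera can make the full 09:00-10:00 slot — that's 4.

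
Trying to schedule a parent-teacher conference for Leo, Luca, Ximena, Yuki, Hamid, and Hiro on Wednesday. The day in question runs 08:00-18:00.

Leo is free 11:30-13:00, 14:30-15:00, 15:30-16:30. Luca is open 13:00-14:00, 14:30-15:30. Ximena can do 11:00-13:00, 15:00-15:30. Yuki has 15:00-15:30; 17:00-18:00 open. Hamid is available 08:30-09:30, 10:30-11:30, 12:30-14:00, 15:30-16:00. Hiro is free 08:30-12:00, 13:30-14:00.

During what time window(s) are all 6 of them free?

none

Leo ∩ Luca: 14:30-15:00.
Leo ∩ Luca ∩ Ximena: ∅.
Leo ∩ Luca ∩ Ximena ∩ Yuki: ∅.
Leo ∩ Luca ∩ Ximena ∩ Yuki ∩ Hamid: ∅.
Leo ∩ Luca ∩ Ximena ∩ Yuki ∩ Hamid ∩ Hiro: ∅.
There is no time when everyone is free.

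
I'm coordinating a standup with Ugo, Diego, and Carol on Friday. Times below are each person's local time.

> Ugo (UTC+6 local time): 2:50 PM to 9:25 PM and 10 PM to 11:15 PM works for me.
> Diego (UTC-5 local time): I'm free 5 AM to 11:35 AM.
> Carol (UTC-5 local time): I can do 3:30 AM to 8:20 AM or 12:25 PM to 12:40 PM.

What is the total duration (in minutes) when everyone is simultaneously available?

Ugo in UTC: 08:50-15:25, 16:00-17:15 (subtract 6h to convert from UTC+6).
Diego in UTC: 10:00-16:35 (add 5h to convert from UTC-5).
Carol in UTC: 08:30-13:20, 17:25-17:40 (add 5h to convert from UTC-5).
Ugo ∩ Diego: 10:00-15:25, 16:00-16:35.
Ugo ∩ Diego ∩ Carol: 10:00-13:20.
That's a single block of 200 minutes.

200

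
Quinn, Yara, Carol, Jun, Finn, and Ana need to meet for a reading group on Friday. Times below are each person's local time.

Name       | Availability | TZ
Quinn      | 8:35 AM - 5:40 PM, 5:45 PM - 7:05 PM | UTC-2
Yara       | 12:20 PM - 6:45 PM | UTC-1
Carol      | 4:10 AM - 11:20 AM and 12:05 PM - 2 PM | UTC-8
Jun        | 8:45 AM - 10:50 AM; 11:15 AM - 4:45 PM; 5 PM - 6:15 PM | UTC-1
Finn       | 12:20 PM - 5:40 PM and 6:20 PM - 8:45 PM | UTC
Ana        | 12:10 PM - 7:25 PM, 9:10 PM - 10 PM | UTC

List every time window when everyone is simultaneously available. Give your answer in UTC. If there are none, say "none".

Quinn in UTC: 10:35-19:40, 19:45-21:05 (add 2h to convert from UTC-2).
Yara in UTC: 13:20-19:45 (add 1h to convert from UTC-1).
Carol in UTC: 12:10-19:20, 20:05-22:00 (add 8h to convert from UTC-8).
Jun in UTC: 09:45-11:50, 12:15-17:45, 18:00-19:15 (add 1h to convert from UTC-1).
Finn in UTC: 12:20-17:40, 18:20-20:45.
Ana in UTC: 12:10-19:25, 21:10-22:00.
Quinn ∩ Yara: 13:20-19:40.
Quinn ∩ Yara ∩ Carol: 13:20-19:20.
Quinn ∩ Yara ∩ Carol ∩ Jun: 13:20-17:45, 18:00-19:15.
Quinn ∩ Yara ∩ Carol ∩ Jun ∩ Finn: 13:20-17:40, 18:20-19:15.
Quinn ∩ Yara ∩ Carol ∩ Jun ∩ Finn ∩ Ana: 13:20-17:40, 18:20-19:15.
So the common availability across everyone is 13:20-17:40, 18:20-19:15.

13:20-17:40, 18:20-19:15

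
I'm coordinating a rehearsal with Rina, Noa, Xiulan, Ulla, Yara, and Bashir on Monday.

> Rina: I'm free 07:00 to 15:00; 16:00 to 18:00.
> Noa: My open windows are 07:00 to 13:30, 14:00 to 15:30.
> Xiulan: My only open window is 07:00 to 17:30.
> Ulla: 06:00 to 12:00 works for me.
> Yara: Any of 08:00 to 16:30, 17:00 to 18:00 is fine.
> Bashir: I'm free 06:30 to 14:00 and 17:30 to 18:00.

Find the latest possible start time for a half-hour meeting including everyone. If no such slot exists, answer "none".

11:30

Rina ∩ Noa: 07:00-13:30, 14:00-15:00.
Rina ∩ Noa ∩ Xiulan: 07:00-13:30, 14:00-15:00.
Rina ∩ Noa ∩ Xiulan ∩ Ulla: 07:00-12:00.
Rina ∩ Noa ∩ Xiulan ∩ Ulla ∩ Yara: 08:00-12:00.
Rina ∩ Noa ∩ Xiulan ∩ Ulla ∩ Yara ∩ Bashir: 08:00-12:00.
Those are the intersection windows.
The last common window of at least 30 minutes is 08:00-12:00; a 30-minute meeting can start as late as 11:30 and still end by 12:00.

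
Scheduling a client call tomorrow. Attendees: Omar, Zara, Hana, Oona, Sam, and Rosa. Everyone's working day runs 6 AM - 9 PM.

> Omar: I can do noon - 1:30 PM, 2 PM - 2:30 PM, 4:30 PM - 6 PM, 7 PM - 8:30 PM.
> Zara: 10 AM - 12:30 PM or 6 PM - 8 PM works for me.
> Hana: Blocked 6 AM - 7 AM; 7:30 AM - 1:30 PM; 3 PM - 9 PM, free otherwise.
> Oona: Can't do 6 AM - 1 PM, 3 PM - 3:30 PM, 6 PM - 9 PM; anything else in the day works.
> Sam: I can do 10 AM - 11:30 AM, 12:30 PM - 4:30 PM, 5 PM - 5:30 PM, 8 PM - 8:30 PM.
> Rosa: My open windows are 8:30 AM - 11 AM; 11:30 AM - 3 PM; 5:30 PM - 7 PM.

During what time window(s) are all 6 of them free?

none

Omar free: 12:00-13:30, 14:00-14:30, 16:30-18:00, 19:00-20:30.
Zara free: 10:00-12:30, 18:00-20:00.
Hana free: 07:00-07:30, 13:30-15:00 (invert busy blocks within the working day).
Oona free: 13:00-15:00, 15:30-18:00 (invert busy blocks within the working day).
Sam free: 10:00-11:30, 12:30-16:30, 17:00-17:30, 20:00-20:30.
Rosa free: 08:30-11:00, 11:30-15:00, 17:30-19:00.
Omar ∩ Zara: 12:00-12:30, 19:00-20:00.
Omar ∩ Zara ∩ Hana: ∅.
Omar ∩ Zara ∩ Hana ∩ Oona: ∅.
Omar ∩ Zara ∩ Hana ∩ Oona ∩ Sam: ∅.
Omar ∩ Zara ∩ Hana ∩ Oona ∩ Sam ∩ Rosa: ∅.
There is no time when everyone is free.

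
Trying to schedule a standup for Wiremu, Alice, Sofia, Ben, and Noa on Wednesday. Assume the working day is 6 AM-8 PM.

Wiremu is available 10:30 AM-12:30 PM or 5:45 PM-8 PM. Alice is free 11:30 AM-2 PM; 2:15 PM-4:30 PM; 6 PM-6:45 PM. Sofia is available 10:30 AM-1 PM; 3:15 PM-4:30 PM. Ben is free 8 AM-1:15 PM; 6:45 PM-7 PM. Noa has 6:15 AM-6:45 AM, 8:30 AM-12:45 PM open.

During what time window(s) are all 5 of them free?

11:30-12:30

Wiremu ∩ Alice: 11:30-12:30, 18:00-18:45.
Wiremu ∩ Alice ∩ Sofia: 11:30-12:30.
Wiremu ∩ Alice ∩ Sofia ∩ Ben: 11:30-12:30.
Wiremu ∩ Alice ∩ Sofia ∩ Ben ∩ Noa: 11:30-12:30.
So the common availability across everyone is 11:30-12:30.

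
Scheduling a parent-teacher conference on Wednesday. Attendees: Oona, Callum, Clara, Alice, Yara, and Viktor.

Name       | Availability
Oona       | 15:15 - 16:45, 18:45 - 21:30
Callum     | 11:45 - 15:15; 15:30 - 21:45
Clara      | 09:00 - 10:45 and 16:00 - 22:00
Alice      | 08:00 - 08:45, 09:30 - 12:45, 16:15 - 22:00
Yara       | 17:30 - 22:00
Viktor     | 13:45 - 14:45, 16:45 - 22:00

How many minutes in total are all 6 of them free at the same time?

Oona ∩ Callum: 15:30-16:45, 18:45-21:30.
Oona ∩ Callum ∩ Clara: 16:00-16:45, 18:45-21:30.
Oona ∩ Callum ∩ Clara ∩ Alice: 16:15-16:45, 18:45-21:30.
Oona ∩ Callum ∩ Clara ∩ Alice ∩ Yara: 18:45-21:30.
Oona ∩ Callum ∩ Clara ∩ Alice ∩ Yara ∩ Viktor: 18:45-21:30.
That's a single block of 165 minutes.

165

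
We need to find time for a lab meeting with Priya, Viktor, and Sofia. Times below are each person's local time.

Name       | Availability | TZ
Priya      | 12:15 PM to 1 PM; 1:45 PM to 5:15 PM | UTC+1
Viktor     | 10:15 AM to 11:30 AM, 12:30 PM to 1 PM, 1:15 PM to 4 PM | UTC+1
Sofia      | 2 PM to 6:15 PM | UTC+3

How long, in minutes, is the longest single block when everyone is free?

Priya in UTC: 11:15-12:00, 12:45-16:15 (subtract 1h to convert from UTC+1).
Viktor in UTC: 09:15-10:30, 11:30-12:00, 12:15-15:00 (subtract 1h to convert from UTC+1).
Sofia in UTC: 11:00-15:15 (subtract 3h to convert from UTC+3).
Priya ∩ Viktor: 11:30-12:00, 12:45-15:00.
Priya ∩ Viktor ∩ Sofia: 11:30-12:00, 12:45-15:00.
So the common availability across everyone is 11:30-12:00, 12:45-15:00.
The longest is 12:45-15:00 at 135 minutes.

135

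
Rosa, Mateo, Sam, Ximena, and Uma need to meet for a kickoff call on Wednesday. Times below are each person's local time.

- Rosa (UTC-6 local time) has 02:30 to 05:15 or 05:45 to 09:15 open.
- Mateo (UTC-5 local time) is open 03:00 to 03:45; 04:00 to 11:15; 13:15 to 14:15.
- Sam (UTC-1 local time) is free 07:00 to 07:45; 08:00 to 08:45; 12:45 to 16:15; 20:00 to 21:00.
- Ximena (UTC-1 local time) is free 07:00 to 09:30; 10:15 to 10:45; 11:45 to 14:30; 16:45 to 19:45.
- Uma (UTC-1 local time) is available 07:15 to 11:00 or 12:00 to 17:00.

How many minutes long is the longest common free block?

Rosa in UTC: 08:30-11:15, 11:45-15:15 (add 6h to convert from UTC-6).
Mateo in UTC: 08:00-08:45, 09:00-16:15, 18:15-19:15 (add 5h to convert from UTC-5).
Sam in UTC: 08:00-08:45, 09:00-09:45, 13:45-17:15, 21:00-22:00 (add 1h to convert from UTC-1).
Ximena in UTC: 08:00-10:30, 11:15-11:45, 12:45-15:30, 17:45-20:45 (add 1h to convert from UTC-1).
Uma in UTC: 08:15-12:00, 13:00-18:00 (add 1h to convert from UTC-1).
Rosa ∩ Mateo: 08:30-08:45, 09:00-11:15, 11:45-15:15.
Rosa ∩ Mateo ∩ Sam: 08:30-08:45, 09:00-09:45, 13:45-15:15.
Rosa ∩ Mateo ∩ Sam ∩ Ximena: 08:30-08:45, 09:00-09:45, 13:45-15:15.
Rosa ∩ Mateo ∩ Sam ∩ Ximena ∩ Uma: 08:30-08:45, 09:00-09:45, 13:45-15:15.
The longest is 13:45-15:15 at 90 minutes.

90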